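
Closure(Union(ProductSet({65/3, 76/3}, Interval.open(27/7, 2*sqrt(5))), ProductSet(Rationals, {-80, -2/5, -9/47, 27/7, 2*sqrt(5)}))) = Union(ProductSet({65/3, 76/3}, Interval(27/7, 2*sqrt(5))), ProductSet(Reals, {-80, -2/5, -9/47, 27/7, 2*sqrt(5)}))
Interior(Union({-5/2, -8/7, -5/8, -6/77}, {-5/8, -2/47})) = EmptySet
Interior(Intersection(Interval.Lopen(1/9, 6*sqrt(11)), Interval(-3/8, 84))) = Interval.open(1/9, 6*sqrt(11))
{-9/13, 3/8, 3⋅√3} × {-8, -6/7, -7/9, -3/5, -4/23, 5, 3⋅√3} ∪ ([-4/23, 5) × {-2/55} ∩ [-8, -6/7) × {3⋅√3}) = {-9/13, 3/8, 3⋅√3} × {-8, -6/7, -7/9, -3/5, -4/23, 5, 3⋅√3}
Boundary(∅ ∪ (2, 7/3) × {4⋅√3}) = [2, 7/3] × {4⋅√3}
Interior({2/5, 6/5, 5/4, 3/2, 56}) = ∅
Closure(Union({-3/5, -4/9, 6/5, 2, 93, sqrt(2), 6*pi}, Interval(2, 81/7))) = Union({-3/5, -4/9, 6/5, 93, sqrt(2), 6*pi}, Interval(2, 81/7))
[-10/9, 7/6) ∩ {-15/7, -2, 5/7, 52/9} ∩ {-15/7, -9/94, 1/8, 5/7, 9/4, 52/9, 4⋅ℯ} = {5/7}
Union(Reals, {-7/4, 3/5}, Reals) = Reals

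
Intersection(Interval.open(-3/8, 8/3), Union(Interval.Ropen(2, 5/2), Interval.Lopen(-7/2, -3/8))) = Interval.Ropen(2, 5/2)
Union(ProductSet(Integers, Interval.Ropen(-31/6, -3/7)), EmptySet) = ProductSet(Integers, Interval.Ropen(-31/6, -3/7))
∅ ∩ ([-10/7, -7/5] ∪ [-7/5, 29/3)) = ∅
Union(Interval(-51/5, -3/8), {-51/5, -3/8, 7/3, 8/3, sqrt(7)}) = Union({7/3, 8/3, sqrt(7)}, Interval(-51/5, -3/8))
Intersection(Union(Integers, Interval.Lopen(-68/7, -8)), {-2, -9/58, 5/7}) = {-2}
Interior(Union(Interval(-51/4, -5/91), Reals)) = Interval(-oo, oo)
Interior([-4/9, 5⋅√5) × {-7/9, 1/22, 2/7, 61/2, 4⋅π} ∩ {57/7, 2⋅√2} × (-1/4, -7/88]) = ∅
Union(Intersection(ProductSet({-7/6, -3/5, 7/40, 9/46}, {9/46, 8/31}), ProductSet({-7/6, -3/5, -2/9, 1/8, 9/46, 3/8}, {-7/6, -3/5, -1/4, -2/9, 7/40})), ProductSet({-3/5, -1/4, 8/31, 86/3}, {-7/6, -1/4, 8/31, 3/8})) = ProductSet({-3/5, -1/4, 8/31, 86/3}, {-7/6, -1/4, 8/31, 3/8})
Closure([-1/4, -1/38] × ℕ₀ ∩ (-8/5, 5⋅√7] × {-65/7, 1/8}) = ∅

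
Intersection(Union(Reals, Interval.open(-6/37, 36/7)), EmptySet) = EmptySet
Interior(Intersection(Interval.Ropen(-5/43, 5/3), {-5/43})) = EmptySet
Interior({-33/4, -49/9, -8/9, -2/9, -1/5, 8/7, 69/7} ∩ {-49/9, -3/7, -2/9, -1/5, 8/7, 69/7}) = ∅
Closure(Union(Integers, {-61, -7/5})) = Union({-7/5}, Integers)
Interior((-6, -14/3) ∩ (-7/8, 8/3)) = ∅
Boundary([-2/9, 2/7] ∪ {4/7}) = {-2/9, 2/7, 4/7}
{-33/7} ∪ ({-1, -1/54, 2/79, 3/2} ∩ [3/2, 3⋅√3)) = {-33/7, 3/2}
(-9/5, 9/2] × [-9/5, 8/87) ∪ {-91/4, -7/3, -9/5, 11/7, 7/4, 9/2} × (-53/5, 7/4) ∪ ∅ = ((-9/5, 9/2] × [-9/5, 8/87)) ∪ ({-91/4, -7/3, -9/5, 11/7, 7/4, 9/2} × (-53/5, 7/4))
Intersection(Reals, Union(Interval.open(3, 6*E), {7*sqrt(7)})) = Union({7*sqrt(7)}, Interval.open(3, 6*E))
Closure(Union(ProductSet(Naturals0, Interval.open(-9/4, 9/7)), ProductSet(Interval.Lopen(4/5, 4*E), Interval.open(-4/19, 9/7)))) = Union(ProductSet({4/5, 4*E}, Interval(-4/19, 9/7)), ProductSet(Interval(4/5, 4*E), {-4/19, 9/7}), ProductSet(Interval.Lopen(4/5, 4*E), Interval.open(-4/19, 9/7)), ProductSet(Naturals0, Interval(-9/4, 9/7)))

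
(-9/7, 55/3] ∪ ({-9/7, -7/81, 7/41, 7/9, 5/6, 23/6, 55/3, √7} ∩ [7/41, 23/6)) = (-9/7, 55/3]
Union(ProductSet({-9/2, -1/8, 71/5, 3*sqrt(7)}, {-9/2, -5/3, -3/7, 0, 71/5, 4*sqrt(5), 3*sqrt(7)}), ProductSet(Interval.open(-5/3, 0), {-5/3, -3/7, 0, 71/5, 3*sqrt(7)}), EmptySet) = Union(ProductSet({-9/2, -1/8, 71/5, 3*sqrt(7)}, {-9/2, -5/3, -3/7, 0, 71/5, 4*sqrt(5), 3*sqrt(7)}), ProductSet(Interval.open(-5/3, 0), {-5/3, -3/7, 0, 71/5, 3*sqrt(7)}))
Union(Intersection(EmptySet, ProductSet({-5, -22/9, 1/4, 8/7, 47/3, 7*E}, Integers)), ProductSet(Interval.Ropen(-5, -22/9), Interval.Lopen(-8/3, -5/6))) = ProductSet(Interval.Ropen(-5, -22/9), Interval.Lopen(-8/3, -5/6))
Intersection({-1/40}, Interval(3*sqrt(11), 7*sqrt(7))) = EmptySet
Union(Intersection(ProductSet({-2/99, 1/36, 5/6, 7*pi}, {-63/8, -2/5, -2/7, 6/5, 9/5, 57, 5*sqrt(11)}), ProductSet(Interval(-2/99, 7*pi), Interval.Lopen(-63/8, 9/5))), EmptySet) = ProductSet({-2/99, 1/36, 5/6, 7*pi}, {-2/5, -2/7, 6/5, 9/5})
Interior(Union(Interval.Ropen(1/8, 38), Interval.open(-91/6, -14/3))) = Union(Interval.open(-91/6, -14/3), Interval.open(1/8, 38))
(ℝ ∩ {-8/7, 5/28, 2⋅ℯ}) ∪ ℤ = ℤ ∪ {-8/7, 5/28, 2⋅ℯ}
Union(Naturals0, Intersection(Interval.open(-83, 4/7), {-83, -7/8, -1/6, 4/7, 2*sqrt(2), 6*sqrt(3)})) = Union({-7/8, -1/6}, Naturals0)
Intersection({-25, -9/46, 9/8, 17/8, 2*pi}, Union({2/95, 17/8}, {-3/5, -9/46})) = {-9/46, 17/8}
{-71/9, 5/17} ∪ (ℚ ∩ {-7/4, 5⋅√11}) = {-71/9, -7/4, 5/17}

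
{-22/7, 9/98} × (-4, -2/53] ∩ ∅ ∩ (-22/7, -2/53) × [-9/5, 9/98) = ∅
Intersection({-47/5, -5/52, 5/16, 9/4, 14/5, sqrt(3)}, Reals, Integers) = EmptySet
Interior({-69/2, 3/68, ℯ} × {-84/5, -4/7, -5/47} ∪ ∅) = ∅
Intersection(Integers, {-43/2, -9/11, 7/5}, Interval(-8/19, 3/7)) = EmptySet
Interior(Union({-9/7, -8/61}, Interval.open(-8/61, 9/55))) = Interval.open(-8/61, 9/55)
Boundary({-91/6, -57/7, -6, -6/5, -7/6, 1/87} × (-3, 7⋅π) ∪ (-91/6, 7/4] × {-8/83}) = ([-91/6, 7/4] × {-8/83}) ∪ ({-91/6, -57/7, -6, -6/5, -7/6, 1/87} × [-3, 7⋅π])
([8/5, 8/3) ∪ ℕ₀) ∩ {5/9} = ∅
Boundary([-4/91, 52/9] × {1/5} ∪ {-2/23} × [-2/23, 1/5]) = ({-2/23} × [-2/23, 1/5]) ∪ ([-4/91, 52/9] × {1/5})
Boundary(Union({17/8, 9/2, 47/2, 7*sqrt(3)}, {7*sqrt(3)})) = {17/8, 9/2, 47/2, 7*sqrt(3)}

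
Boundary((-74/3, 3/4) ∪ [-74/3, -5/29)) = {-74/3, 3/4}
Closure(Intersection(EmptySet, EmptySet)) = EmptySet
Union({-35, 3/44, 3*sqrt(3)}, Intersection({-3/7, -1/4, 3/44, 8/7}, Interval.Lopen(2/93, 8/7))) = {-35, 3/44, 8/7, 3*sqrt(3)}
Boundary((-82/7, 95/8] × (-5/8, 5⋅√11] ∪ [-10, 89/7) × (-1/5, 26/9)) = ({89/7} × [-1/5, 26/9]) ∪ ([95/8, 89/7] × {-1/5, 26/9}) ∪ ({-82/7} × [-5/8, 5⋅√11]) ∪ ([-82/7, 95/8] × {-5/8, 5⋅√11}) ∪ ({-82/7, 95/8} × ([-5/8, -1/5] ∪ [26/9, 5⋅√11]))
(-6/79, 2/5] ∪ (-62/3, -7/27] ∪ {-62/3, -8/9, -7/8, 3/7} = [-62/3, -7/27] ∪ (-6/79, 2/5] ∪ {3/7}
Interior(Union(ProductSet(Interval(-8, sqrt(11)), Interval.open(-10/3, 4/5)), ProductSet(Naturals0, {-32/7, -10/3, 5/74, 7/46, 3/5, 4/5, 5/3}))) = Union(ProductSet(Complement(Interval.open(-8, sqrt(11)), Complement(Naturals0, Interval.open(-8, sqrt(11)))), Interval.open(-10/3, 4/5)), ProductSet(Interval.open(-8, sqrt(11)), Union(Interval.open(-10/3, 5/74), Interval.open(5/74, 7/46), Interval.open(7/46, 3/5), Interval.open(3/5, 4/5))), ProductSet(Union(Complement(Naturals0, Union(Complement(Naturals0, Interval.open(-8, sqrt(11))), {-8, sqrt(11)})), Complement(Naturals0, Union(Complement(Naturals0, Interval.open(-8, sqrt(11))), Interval(-8, sqrt(11)))), Complement(Range(0, 4, 1), Complement(Naturals0, Interval.open(-8, sqrt(11))))), {5/74, 7/46, 3/5}))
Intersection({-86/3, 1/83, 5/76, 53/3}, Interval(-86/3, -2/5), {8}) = EmptySet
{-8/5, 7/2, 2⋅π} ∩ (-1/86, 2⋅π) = {7/2}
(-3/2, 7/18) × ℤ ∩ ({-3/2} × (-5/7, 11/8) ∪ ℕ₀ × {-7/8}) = ∅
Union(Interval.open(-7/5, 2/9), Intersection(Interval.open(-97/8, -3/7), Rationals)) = Union(Intersection(Interval.open(-97/8, -3/7), Rationals), Interval.Ropen(-7/5, 2/9))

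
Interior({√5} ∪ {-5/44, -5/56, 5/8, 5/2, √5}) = ∅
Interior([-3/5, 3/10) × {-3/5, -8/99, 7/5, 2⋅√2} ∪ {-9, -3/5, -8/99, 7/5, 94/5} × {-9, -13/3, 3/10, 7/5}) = ∅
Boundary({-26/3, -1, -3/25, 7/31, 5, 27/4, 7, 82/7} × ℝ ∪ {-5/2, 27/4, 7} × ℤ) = ({-5/2, 27/4, 7} × ℤ) ∪ ({-26/3, -1, -3/25, 7/31, 5, 27/4, 7, 82/7} × ℝ)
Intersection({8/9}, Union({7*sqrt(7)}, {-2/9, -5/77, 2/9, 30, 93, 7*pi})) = EmptySet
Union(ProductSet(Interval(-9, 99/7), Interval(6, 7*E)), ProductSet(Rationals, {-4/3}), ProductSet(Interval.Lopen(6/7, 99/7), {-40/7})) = Union(ProductSet(Interval(-9, 99/7), Interval(6, 7*E)), ProductSet(Interval.Lopen(6/7, 99/7), {-40/7}), ProductSet(Rationals, {-4/3}))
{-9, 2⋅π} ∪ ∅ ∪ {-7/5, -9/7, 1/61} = {-9, -7/5, -9/7, 1/61, 2⋅π}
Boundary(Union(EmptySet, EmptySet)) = EmptySet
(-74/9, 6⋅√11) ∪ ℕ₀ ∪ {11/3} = (-74/9, 6⋅√11) ∪ ℕ₀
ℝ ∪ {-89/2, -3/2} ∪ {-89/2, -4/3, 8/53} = ℝ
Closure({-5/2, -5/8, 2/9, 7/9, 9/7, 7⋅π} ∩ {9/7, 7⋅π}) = {9/7, 7⋅π}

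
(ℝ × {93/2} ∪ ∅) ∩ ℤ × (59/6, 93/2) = ∅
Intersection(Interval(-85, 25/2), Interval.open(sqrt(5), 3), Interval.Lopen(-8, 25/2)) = Interval.open(sqrt(5), 3)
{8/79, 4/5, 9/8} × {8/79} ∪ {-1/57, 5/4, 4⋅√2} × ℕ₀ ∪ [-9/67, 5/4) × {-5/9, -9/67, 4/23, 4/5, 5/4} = ({8/79, 4/5, 9/8} × {8/79}) ∪ ({-1/57, 5/4, 4⋅√2} × ℕ₀) ∪ ([-9/67, 5/4) × {-5/9, -9/67, 4/23, 4/5, 5/4})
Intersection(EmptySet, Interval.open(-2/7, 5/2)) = EmptySet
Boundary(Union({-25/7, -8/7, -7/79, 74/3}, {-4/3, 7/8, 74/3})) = {-25/7, -4/3, -8/7, -7/79, 7/8, 74/3}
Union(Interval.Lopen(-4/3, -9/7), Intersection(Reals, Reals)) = Interval(-oo, oo)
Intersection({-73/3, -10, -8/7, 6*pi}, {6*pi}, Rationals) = EmptySet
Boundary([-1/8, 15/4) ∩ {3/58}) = {3/58}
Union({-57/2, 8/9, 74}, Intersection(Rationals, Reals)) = Rationals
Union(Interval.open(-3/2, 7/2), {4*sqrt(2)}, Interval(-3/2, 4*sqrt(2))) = Interval(-3/2, 4*sqrt(2))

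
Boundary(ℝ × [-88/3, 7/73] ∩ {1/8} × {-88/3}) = {1/8} × {-88/3}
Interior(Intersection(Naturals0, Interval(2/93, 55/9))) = EmptySet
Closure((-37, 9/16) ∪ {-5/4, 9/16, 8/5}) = [-37, 9/16] ∪ {8/5}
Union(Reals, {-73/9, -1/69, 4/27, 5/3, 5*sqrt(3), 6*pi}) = Reals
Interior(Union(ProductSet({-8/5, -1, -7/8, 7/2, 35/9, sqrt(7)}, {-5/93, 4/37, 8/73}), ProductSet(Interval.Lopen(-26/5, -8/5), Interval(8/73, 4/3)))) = ProductSet(Interval.open(-26/5, -8/5), Interval.open(8/73, 4/3))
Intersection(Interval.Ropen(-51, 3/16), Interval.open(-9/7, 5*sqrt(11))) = Interval.open(-9/7, 3/16)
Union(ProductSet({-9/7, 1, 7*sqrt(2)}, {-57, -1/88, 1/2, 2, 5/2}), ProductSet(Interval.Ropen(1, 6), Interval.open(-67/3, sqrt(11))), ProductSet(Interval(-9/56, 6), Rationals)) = Union(ProductSet({-9/7, 1, 7*sqrt(2)}, {-57, -1/88, 1/2, 2, 5/2}), ProductSet(Interval(-9/56, 6), Rationals), ProductSet(Interval.Ropen(1, 6), Interval.open(-67/3, sqrt(11))))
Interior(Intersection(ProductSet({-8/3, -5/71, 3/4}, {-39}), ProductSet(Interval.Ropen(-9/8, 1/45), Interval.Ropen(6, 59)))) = EmptySet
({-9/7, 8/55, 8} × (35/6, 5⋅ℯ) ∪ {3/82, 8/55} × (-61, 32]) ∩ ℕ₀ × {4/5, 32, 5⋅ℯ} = ∅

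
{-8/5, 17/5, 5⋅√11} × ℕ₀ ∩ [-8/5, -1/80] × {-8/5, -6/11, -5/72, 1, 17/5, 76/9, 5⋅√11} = {-8/5} × {1}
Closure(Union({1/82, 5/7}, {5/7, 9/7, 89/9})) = {1/82, 5/7, 9/7, 89/9}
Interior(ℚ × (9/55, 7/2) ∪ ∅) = ∅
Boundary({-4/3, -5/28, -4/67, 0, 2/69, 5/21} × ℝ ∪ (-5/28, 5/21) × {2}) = ([-5/28, 5/21] × {2}) ∪ ({-4/3, -5/28, -4/67, 0, 2/69, 5/21} × ℝ)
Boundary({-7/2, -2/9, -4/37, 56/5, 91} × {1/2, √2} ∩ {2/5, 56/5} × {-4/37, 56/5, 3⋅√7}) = ∅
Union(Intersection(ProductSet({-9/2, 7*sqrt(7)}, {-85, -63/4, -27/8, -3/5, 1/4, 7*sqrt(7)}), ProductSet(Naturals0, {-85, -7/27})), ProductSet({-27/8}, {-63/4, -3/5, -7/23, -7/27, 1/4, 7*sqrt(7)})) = ProductSet({-27/8}, {-63/4, -3/5, -7/23, -7/27, 1/4, 7*sqrt(7)})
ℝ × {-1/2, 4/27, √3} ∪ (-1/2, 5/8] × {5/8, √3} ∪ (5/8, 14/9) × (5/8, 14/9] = (ℝ × {-1/2, 4/27, √3}) ∪ ((-1/2, 5/8] × {5/8, √3}) ∪ ((5/8, 14/9) × (5/8, 14/9])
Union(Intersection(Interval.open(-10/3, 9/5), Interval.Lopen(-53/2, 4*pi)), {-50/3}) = Union({-50/3}, Interval.open(-10/3, 9/5))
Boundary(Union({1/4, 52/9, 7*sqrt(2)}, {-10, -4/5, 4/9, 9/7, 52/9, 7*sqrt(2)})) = {-10, -4/5, 1/4, 4/9, 9/7, 52/9, 7*sqrt(2)}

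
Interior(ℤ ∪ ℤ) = ∅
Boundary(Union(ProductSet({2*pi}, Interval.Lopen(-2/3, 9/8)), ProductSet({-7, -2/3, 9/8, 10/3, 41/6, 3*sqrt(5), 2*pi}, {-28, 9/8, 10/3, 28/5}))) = Union(ProductSet({2*pi}, Interval(-2/3, 9/8)), ProductSet({-7, -2/3, 9/8, 10/3, 41/6, 3*sqrt(5), 2*pi}, {-28, 9/8, 10/3, 28/5}))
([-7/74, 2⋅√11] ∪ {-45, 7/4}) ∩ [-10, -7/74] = {-7/74}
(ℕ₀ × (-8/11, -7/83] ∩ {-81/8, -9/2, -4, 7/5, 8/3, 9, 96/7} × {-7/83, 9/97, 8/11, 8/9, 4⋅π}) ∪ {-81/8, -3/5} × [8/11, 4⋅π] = ({9} × {-7/83}) ∪ ({-81/8, -3/5} × [8/11, 4⋅π])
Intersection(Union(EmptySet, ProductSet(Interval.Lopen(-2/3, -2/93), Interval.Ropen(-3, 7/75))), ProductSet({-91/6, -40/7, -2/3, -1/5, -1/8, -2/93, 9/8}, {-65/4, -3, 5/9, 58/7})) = ProductSet({-1/5, -1/8, -2/93}, {-3})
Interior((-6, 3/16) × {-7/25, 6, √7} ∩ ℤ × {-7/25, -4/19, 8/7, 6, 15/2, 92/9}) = ∅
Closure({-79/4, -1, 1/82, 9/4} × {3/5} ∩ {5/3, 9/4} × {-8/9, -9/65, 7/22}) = ∅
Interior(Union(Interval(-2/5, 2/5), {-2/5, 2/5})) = Interval.open(-2/5, 2/5)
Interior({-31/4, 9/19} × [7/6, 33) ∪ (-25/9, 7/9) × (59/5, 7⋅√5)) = (-25/9, 7/9) × (59/5, 7⋅√5)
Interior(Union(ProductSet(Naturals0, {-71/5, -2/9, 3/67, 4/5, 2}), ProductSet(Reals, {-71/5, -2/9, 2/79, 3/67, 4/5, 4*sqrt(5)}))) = EmptySet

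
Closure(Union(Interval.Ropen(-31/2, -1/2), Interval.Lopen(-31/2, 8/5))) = Interval(-31/2, 8/5)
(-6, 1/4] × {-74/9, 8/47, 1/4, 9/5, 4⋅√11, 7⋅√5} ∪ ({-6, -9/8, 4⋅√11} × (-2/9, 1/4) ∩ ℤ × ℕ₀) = ({-6} × {0}) ∪ ((-6, 1/4] × {-74/9, 8/47, 1/4, 9/5, 4⋅√11, 7⋅√5})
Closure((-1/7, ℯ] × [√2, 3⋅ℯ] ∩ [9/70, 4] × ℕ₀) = [9/70, ℯ] × {2, 3, …, 8}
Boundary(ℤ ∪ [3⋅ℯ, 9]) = {3⋅ℯ} ∪ (ℤ \ (3⋅ℯ, 9))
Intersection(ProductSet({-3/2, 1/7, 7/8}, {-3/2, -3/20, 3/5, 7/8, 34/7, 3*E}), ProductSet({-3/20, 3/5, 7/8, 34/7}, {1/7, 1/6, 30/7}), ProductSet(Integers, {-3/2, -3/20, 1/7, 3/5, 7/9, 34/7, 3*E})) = EmptySet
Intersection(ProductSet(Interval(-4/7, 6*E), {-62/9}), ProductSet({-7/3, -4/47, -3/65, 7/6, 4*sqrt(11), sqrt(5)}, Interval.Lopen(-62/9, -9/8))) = EmptySet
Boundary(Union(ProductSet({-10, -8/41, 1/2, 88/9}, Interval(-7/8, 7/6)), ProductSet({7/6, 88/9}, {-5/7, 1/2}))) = Union(ProductSet({7/6, 88/9}, {-5/7, 1/2}), ProductSet({-10, -8/41, 1/2, 88/9}, Interval(-7/8, 7/6)))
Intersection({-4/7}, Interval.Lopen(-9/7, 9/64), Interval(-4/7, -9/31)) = {-4/7}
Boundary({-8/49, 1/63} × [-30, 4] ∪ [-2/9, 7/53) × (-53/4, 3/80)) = ({-2/9, 7/53} × [-53/4, 3/80]) ∪ ([-2/9, 7/53] × {-53/4, 3/80}) ∪ ({-8/49, 1/63} × ([-30, -53/4] ∪ [3/80, 4]))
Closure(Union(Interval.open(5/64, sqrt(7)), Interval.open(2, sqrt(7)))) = Interval(5/64, sqrt(7))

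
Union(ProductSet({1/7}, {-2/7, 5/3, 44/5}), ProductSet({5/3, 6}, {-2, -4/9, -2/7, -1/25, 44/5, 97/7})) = Union(ProductSet({1/7}, {-2/7, 5/3, 44/5}), ProductSet({5/3, 6}, {-2, -4/9, -2/7, -1/25, 44/5, 97/7}))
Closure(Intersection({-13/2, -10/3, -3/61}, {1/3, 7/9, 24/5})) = EmptySet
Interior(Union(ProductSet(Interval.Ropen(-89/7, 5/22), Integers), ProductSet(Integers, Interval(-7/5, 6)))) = EmptySet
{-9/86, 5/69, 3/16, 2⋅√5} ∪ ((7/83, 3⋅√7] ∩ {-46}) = {-9/86, 5/69, 3/16, 2⋅√5}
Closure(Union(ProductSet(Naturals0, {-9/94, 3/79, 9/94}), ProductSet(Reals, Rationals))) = ProductSet(Reals, Reals)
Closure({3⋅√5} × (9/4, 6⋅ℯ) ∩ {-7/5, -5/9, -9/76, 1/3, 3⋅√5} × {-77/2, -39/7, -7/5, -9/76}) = ∅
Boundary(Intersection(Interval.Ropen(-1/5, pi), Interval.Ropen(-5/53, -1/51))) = {-5/53, -1/51}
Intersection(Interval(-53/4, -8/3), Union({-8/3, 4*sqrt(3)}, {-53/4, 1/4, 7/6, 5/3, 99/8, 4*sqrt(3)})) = {-53/4, -8/3}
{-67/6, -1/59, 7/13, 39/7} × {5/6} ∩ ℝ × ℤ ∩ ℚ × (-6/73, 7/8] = ∅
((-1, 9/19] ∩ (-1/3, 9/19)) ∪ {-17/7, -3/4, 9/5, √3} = {-17/7, -3/4, 9/5, √3} ∪ (-1/3, 9/19)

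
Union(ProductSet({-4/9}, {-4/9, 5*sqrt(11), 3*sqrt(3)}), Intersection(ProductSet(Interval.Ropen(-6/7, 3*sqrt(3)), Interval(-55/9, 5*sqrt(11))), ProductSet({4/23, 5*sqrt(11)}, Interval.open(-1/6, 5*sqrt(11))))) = Union(ProductSet({-4/9}, {-4/9, 5*sqrt(11), 3*sqrt(3)}), ProductSet({4/23}, Interval.open(-1/6, 5*sqrt(11))))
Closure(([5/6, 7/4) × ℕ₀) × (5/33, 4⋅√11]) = ([5/6, 7/4] × ℕ₀) × [5/33, 4⋅√11]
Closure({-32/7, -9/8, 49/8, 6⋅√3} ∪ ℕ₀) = {-32/7, -9/8, 49/8, 6⋅√3} ∪ ℕ₀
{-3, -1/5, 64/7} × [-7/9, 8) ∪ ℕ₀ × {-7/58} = (ℕ₀ × {-7/58}) ∪ ({-3, -1/5, 64/7} × [-7/9, 8))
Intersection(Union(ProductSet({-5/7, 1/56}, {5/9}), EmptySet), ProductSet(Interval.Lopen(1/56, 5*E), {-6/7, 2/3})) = EmptySet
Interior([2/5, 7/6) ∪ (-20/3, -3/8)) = (-20/3, -3/8) ∪ (2/5, 7/6)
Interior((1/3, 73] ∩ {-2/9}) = ∅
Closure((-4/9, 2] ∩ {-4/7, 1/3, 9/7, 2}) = {1/3, 9/7, 2}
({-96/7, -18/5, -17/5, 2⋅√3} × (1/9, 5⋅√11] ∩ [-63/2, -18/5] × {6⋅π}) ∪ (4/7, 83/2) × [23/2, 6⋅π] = (4/7, 83/2) × [23/2, 6⋅π]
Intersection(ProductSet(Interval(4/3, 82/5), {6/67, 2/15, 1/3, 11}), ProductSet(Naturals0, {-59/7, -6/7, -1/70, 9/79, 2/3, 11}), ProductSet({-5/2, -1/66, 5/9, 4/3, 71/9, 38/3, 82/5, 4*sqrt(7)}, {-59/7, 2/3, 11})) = EmptySet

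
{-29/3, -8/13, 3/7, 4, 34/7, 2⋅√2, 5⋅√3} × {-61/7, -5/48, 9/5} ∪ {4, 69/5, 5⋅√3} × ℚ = ({4, 69/5, 5⋅√3} × ℚ) ∪ ({-29/3, -8/13, 3/7, 4, 34/7, 2⋅√2, 5⋅√3} × {-61/7, -5/48, 9/5})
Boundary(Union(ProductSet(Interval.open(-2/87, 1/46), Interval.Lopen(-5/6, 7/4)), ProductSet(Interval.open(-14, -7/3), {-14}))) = Union(ProductSet({-2/87, 1/46}, Interval(-5/6, 7/4)), ProductSet(Interval(-14, -7/3), {-14}), ProductSet(Interval(-2/87, 1/46), {-5/6, 7/4}))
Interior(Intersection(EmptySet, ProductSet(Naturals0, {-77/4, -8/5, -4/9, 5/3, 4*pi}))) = EmptySet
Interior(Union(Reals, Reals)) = Reals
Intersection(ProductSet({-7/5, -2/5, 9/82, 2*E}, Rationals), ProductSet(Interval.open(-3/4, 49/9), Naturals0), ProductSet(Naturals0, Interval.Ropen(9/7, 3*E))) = EmptySet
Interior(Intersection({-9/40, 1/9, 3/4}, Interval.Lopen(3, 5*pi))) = EmptySet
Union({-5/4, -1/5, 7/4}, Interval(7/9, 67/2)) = Union({-5/4, -1/5}, Interval(7/9, 67/2))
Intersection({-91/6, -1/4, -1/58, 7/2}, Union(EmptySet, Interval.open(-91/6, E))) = {-1/4, -1/58}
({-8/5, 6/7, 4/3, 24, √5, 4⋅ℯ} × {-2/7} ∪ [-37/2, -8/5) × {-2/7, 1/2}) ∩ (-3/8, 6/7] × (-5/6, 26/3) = {6/7} × {-2/7}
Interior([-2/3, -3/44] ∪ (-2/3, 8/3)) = (-2/3, 8/3)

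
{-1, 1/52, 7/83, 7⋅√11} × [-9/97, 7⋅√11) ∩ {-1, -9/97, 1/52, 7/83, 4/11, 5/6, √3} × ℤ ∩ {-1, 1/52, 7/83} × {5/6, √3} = ∅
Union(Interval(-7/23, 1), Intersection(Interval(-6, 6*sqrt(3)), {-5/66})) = Interval(-7/23, 1)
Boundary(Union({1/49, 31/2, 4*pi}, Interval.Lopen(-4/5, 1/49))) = {-4/5, 1/49, 31/2, 4*pi}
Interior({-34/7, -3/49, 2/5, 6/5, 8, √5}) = ∅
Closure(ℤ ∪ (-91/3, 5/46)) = ℤ ∪ [-91/3, 5/46]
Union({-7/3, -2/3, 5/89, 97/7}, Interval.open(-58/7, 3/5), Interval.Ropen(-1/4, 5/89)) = Union({97/7}, Interval.open(-58/7, 3/5))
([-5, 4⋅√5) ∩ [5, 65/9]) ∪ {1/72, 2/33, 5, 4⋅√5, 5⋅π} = {1/72, 2/33, 4⋅√5, 5⋅π} ∪ [5, 65/9]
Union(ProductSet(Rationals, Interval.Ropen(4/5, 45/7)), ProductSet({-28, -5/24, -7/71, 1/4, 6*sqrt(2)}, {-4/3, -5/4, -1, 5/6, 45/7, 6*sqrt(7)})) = Union(ProductSet({-28, -5/24, -7/71, 1/4, 6*sqrt(2)}, {-4/3, -5/4, -1, 5/6, 45/7, 6*sqrt(7)}), ProductSet(Rationals, Interval.Ropen(4/5, 45/7)))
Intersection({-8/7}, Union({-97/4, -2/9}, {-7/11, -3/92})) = EmptySet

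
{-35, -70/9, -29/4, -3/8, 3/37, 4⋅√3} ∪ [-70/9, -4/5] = {-35, -3/8, 3/37, 4⋅√3} ∪ [-70/9, -4/5]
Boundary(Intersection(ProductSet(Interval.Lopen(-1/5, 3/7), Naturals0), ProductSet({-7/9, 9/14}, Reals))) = EmptySet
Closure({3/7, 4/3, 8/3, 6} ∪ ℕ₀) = ℕ₀ ∪ {3/7, 4/3, 8/3}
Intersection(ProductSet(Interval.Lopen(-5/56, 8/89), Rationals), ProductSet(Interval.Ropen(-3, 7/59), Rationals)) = ProductSet(Interval.Lopen(-5/56, 8/89), Rationals)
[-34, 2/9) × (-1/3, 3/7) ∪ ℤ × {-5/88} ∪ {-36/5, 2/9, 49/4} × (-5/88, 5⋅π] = (ℤ × {-5/88}) ∪ ([-34, 2/9) × (-1/3, 3/7)) ∪ ({-36/5, 2/9, 49/4} × (-5/88, 5⋅π])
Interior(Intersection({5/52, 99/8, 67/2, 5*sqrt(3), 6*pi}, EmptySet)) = EmptySet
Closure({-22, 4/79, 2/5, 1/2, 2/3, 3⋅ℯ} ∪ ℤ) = ℤ ∪ {4/79, 2/5, 1/2, 2/3, 3⋅ℯ}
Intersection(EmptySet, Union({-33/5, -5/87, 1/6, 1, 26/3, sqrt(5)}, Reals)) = EmptySet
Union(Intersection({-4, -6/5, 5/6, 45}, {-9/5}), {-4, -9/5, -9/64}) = {-4, -9/5, -9/64}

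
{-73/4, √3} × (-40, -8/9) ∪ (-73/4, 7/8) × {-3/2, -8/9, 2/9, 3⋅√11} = ({-73/4, √3} × (-40, -8/9)) ∪ ((-73/4, 7/8) × {-3/2, -8/9, 2/9, 3⋅√11})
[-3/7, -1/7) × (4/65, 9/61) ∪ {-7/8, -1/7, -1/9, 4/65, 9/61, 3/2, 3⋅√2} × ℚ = ([-3/7, -1/7) × (4/65, 9/61)) ∪ ({-7/8, -1/7, -1/9, 4/65, 9/61, 3/2, 3⋅√2} × ℚ)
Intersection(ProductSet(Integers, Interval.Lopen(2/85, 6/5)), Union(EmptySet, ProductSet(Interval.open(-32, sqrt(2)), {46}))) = EmptySet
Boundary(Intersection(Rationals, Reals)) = Reals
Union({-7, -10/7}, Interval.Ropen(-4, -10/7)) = Union({-7}, Interval(-4, -10/7))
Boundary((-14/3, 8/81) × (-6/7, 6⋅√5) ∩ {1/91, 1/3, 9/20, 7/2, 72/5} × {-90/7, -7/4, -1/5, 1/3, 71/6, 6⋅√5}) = {1/91} × {-1/5, 1/3, 71/6}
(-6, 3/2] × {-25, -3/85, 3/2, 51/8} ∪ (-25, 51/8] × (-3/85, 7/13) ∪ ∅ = ((-25, 51/8] × (-3/85, 7/13)) ∪ ((-6, 3/2] × {-25, -3/85, 3/2, 51/8})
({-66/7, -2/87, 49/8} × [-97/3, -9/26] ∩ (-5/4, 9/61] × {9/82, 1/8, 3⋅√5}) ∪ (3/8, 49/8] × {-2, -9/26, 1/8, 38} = (3/8, 49/8] × {-2, -9/26, 1/8, 38}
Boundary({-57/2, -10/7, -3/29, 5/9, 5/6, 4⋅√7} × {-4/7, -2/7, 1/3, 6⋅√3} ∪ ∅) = {-57/2, -10/7, -3/29, 5/9, 5/6, 4⋅√7} × {-4/7, -2/7, 1/3, 6⋅√3}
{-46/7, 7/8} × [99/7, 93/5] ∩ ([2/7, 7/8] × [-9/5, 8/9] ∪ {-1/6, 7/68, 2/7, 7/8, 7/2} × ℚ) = {7/8} × (ℚ ∩ [99/7, 93/5])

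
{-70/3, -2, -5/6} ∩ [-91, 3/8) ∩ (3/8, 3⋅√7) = ∅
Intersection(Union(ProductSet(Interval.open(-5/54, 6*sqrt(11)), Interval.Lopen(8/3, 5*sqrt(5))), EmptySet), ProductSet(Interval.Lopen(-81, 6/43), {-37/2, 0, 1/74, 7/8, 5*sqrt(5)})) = ProductSet(Interval.Lopen(-5/54, 6/43), {5*sqrt(5)})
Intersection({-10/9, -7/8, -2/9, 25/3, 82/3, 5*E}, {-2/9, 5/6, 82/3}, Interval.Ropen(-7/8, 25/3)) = {-2/9}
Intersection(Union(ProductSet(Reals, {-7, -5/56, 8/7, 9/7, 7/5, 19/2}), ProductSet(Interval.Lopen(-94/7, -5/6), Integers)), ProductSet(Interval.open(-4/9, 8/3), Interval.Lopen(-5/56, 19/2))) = ProductSet(Interval.open(-4/9, 8/3), {8/7, 9/7, 7/5, 19/2})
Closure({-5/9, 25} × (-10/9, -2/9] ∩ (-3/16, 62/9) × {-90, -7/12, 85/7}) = ∅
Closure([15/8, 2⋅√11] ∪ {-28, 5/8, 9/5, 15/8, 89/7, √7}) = {-28, 5/8, 9/5, 89/7} ∪ [15/8, 2⋅√11]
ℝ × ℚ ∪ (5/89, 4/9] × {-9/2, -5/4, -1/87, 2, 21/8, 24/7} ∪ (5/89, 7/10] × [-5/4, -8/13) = (ℝ × ℚ) ∪ ((5/89, 7/10] × [-5/4, -8/13))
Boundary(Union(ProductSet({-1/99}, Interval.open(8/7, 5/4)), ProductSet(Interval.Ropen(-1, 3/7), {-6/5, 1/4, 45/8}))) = Union(ProductSet({-1/99}, Interval(8/7, 5/4)), ProductSet(Interval(-1, 3/7), {-6/5, 1/4, 45/8}))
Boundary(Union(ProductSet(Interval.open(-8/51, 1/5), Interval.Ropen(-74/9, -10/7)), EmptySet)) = Union(ProductSet({-8/51, 1/5}, Interval(-74/9, -10/7)), ProductSet(Interval(-8/51, 1/5), {-74/9, -10/7}))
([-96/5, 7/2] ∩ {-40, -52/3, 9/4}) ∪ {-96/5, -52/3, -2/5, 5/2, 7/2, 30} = {-96/5, -52/3, -2/5, 9/4, 5/2, 7/2, 30}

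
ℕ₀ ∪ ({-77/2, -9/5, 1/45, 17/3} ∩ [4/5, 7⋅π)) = ℕ₀ ∪ {17/3}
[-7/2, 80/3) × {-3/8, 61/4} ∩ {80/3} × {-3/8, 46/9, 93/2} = ∅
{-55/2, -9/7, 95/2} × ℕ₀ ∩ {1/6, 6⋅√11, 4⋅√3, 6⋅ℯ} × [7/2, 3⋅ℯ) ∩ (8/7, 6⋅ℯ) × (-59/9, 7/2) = ∅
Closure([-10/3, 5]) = [-10/3, 5]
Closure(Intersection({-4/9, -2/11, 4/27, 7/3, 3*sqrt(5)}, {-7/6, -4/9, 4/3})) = {-4/9}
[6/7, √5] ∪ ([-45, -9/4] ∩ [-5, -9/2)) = [-5, -9/2) ∪ [6/7, √5]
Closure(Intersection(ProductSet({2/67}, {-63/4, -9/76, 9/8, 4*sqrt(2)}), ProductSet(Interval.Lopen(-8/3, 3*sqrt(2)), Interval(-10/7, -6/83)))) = ProductSet({2/67}, {-9/76})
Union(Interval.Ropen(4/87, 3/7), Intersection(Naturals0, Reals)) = Union(Interval.Ropen(4/87, 3/7), Naturals0)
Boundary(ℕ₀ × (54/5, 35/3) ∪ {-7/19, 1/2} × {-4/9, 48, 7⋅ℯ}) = (ℕ₀ × [54/5, 35/3]) ∪ ({-7/19, 1/2} × {-4/9, 48, 7⋅ℯ})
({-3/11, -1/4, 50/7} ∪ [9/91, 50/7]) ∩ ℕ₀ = {1, 2, …, 7}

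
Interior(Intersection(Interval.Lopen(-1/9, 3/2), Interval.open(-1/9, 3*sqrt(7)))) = Interval.open(-1/9, 3/2)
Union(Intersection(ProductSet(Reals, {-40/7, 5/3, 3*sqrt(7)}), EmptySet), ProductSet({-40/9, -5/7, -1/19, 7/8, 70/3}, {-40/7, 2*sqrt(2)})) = ProductSet({-40/9, -5/7, -1/19, 7/8, 70/3}, {-40/7, 2*sqrt(2)})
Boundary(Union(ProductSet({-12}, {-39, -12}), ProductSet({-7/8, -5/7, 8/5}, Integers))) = Union(ProductSet({-12}, {-39, -12}), ProductSet({-7/8, -5/7, 8/5}, Integers))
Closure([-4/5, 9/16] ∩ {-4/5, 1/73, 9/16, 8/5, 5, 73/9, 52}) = {-4/5, 1/73, 9/16}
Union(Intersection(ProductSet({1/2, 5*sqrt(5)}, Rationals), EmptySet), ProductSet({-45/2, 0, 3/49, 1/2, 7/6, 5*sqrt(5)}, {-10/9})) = ProductSet({-45/2, 0, 3/49, 1/2, 7/6, 5*sqrt(5)}, {-10/9})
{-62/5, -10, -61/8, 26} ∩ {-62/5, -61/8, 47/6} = {-62/5, -61/8}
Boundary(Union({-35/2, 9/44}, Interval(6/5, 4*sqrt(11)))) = {-35/2, 9/44, 6/5, 4*sqrt(11)}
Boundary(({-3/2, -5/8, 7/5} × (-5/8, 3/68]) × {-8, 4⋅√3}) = ({-3/2, -5/8, 7/5} × [-5/8, 3/68]) × {-8, 4⋅√3}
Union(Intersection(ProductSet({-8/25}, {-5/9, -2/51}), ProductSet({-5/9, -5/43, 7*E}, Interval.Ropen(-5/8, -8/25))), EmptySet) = EmptySet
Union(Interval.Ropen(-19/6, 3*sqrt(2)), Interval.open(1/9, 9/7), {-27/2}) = Union({-27/2}, Interval.Ropen(-19/6, 3*sqrt(2)))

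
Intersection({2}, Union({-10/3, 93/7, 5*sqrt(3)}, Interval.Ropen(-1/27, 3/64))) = EmptySet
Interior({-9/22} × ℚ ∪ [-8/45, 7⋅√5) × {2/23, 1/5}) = ∅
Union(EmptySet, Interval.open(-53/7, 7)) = Interval.open(-53/7, 7)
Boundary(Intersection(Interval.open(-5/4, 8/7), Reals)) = {-5/4, 8/7}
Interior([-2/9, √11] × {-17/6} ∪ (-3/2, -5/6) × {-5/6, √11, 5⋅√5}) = ∅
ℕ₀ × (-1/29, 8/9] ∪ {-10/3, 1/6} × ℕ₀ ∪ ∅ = ({-10/3, 1/6} × ℕ₀) ∪ (ℕ₀ × (-1/29, 8/9])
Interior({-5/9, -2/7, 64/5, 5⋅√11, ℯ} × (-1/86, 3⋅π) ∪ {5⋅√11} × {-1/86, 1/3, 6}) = ∅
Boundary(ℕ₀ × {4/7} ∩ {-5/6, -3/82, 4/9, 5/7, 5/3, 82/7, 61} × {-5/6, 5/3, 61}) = ∅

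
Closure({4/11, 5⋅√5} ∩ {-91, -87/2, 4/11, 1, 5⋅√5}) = {4/11, 5⋅√5}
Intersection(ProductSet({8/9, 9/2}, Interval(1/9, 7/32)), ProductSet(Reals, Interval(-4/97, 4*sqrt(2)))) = ProductSet({8/9, 9/2}, Interval(1/9, 7/32))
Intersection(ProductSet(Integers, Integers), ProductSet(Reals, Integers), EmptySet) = EmptySet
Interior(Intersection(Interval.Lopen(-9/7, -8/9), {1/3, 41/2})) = EmptySet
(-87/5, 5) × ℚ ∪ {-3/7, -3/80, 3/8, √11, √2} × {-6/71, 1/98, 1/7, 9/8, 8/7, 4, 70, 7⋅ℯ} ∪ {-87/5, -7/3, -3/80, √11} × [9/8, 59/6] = ((-87/5, 5) × ℚ) ∪ ({-87/5, -7/3, -3/80, √11} × [9/8, 59/6]) ∪ ({-3/7, -3/80, 3/8, √11, √2} × {-6/71, 1/98, 1/7, 9/8, 8/7, 4, 70, 7⋅ℯ})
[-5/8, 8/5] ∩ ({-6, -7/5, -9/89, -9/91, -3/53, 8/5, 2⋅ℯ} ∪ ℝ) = [-5/8, 8/5]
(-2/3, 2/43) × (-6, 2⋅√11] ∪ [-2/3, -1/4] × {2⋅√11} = ([-2/3, -1/4] × {2⋅√11}) ∪ ((-2/3, 2/43) × (-6, 2⋅√11])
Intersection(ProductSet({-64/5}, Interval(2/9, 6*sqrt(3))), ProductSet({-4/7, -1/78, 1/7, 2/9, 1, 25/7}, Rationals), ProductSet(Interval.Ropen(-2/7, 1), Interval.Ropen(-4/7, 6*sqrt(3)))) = EmptySet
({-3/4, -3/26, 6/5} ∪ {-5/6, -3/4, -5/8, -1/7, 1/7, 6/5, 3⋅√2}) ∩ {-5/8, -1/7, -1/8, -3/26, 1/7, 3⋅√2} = {-5/8, -1/7, -3/26, 1/7, 3⋅√2}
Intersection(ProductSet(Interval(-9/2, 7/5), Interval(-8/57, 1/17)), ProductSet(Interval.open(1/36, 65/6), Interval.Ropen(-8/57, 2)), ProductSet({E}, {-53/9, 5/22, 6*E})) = EmptySet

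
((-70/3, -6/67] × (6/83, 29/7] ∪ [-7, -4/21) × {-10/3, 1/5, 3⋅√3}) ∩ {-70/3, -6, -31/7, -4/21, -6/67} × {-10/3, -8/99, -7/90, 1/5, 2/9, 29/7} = ({-6, -31/7} × {-10/3, 1/5}) ∪ ({-6, -31/7, -4/21, -6/67} × {1/5, 2/9, 29/7})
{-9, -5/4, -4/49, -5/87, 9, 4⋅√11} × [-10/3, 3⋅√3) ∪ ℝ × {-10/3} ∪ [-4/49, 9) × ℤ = (ℝ × {-10/3}) ∪ ([-4/49, 9) × ℤ) ∪ ({-9, -5/4, -4/49, -5/87, 9, 4⋅√11} × [-10/3, 3⋅√3))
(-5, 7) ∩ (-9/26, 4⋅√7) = (-9/26, 7)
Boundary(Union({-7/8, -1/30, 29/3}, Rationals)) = Reals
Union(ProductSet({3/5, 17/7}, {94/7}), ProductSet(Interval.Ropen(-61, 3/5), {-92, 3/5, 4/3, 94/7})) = Union(ProductSet({3/5, 17/7}, {94/7}), ProductSet(Interval.Ropen(-61, 3/5), {-92, 3/5, 4/3, 94/7}))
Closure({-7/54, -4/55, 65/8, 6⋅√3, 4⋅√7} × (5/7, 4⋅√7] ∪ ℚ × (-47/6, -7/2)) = (ℝ × [-47/6, -7/2]) ∪ ({-7/54, -4/55, 65/8, 6⋅√3, 4⋅√7} × [5/7, 4⋅√7])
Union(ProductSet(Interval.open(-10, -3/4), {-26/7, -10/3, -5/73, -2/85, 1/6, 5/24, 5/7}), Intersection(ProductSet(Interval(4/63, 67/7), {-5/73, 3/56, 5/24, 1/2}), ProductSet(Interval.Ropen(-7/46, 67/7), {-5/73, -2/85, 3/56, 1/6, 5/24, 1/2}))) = Union(ProductSet(Interval.open(-10, -3/4), {-26/7, -10/3, -5/73, -2/85, 1/6, 5/24, 5/7}), ProductSet(Interval.Ropen(4/63, 67/7), {-5/73, 3/56, 5/24, 1/2}))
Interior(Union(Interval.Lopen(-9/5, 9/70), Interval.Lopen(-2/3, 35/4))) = Interval.open(-9/5, 35/4)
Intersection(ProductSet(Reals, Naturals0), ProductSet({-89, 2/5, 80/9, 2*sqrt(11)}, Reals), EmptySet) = EmptySet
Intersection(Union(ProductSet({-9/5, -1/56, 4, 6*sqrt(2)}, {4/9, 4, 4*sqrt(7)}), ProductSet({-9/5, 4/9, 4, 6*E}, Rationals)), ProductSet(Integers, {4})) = ProductSet({4}, {4})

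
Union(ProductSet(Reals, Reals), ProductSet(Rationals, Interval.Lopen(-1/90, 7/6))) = ProductSet(Reals, Reals)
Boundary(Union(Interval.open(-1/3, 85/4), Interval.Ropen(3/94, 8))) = {-1/3, 85/4}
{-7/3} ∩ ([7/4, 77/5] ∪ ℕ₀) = ∅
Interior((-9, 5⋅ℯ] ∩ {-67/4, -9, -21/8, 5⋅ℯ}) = ∅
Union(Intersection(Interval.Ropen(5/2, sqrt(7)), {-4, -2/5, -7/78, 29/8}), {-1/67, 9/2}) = {-1/67, 9/2}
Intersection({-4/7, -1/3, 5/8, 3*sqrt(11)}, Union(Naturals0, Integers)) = EmptySet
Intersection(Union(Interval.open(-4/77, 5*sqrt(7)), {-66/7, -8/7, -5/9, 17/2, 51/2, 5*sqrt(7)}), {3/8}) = {3/8}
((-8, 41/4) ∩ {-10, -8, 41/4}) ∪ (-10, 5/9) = (-10, 5/9)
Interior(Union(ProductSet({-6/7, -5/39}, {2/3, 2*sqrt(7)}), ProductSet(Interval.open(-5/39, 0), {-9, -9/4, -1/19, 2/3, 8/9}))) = EmptySet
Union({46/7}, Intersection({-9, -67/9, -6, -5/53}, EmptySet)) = {46/7}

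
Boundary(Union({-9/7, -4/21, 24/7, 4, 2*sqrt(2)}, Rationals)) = Reals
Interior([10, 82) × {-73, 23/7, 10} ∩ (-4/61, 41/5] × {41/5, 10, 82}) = ∅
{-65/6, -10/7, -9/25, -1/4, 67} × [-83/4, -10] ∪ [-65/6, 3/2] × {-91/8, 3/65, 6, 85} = ([-65/6, 3/2] × {-91/8, 3/65, 6, 85}) ∪ ({-65/6, -10/7, -9/25, -1/4, 67} × [-83/4, -10])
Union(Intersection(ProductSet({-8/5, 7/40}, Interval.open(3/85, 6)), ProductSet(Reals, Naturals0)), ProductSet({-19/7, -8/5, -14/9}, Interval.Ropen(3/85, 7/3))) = Union(ProductSet({-8/5, 7/40}, Range(1, 6, 1)), ProductSet({-19/7, -8/5, -14/9}, Interval.Ropen(3/85, 7/3)))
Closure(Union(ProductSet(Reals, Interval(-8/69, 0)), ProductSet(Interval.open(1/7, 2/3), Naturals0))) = Union(ProductSet(Interval(1/7, 2/3), Complement(Naturals0, Interval.open(-8/69, 0))), ProductSet(Interval.open(1/7, 2/3), Naturals0), ProductSet(Reals, Interval(-8/69, 0)))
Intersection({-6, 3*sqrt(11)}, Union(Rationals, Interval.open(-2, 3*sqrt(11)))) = {-6}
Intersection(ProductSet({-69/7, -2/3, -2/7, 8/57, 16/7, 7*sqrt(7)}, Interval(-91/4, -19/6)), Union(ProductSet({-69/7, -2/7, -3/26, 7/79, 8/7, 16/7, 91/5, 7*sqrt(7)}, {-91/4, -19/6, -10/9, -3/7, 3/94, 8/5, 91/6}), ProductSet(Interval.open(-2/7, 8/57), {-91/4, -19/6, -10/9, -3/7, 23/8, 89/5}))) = ProductSet({-69/7, -2/7, 16/7, 7*sqrt(7)}, {-91/4, -19/6})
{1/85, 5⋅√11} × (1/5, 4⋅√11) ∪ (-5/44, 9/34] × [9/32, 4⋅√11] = ((-5/44, 9/34] × [9/32, 4⋅√11]) ∪ ({1/85, 5⋅√11} × (1/5, 4⋅√11))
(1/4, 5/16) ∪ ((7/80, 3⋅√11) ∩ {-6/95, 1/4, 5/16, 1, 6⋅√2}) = [1/4, 5/16] ∪ {1, 6⋅√2}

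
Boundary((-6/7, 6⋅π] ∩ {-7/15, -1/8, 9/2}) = {-7/15, -1/8, 9/2}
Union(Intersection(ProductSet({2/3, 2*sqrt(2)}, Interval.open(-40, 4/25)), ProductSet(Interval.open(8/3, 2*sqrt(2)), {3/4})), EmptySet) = EmptySet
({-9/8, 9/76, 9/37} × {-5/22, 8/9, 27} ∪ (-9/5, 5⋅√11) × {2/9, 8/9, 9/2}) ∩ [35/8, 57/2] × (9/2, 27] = ∅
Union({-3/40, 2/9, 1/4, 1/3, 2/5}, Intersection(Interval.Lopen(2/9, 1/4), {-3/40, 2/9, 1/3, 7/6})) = {-3/40, 2/9, 1/4, 1/3, 2/5}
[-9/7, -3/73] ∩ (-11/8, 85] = [-9/7, -3/73]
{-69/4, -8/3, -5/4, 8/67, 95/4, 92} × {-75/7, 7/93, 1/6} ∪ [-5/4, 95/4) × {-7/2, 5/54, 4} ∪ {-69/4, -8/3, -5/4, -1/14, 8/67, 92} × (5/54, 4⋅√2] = ([-5/4, 95/4) × {-7/2, 5/54, 4}) ∪ ({-69/4, -8/3, -5/4, 8/67, 95/4, 92} × {-75/7, 7/93, 1/6}) ∪ ({-69/4, -8/3, -5/4, -1/14, 8/67, 92} × (5/54, 4⋅√2])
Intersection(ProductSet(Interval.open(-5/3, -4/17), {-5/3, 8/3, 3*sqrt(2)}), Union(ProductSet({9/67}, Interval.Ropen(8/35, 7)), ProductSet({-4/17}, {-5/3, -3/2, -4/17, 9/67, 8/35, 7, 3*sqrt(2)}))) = EmptySet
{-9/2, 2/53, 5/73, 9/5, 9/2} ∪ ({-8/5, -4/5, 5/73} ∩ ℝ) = {-9/2, -8/5, -4/5, 2/53, 5/73, 9/5, 9/2}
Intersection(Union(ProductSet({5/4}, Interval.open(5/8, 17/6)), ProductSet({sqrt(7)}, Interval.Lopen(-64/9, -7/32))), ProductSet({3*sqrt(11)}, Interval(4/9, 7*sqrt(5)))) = EmptySet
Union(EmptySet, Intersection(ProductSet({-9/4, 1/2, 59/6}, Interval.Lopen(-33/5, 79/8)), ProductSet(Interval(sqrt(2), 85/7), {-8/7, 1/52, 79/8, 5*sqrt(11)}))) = ProductSet({59/6}, {-8/7, 1/52, 79/8})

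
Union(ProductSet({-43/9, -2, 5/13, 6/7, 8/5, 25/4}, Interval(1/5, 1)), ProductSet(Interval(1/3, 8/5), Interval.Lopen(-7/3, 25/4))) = Union(ProductSet({-43/9, -2, 5/13, 6/7, 8/5, 25/4}, Interval(1/5, 1)), ProductSet(Interval(1/3, 8/5), Interval.Lopen(-7/3, 25/4)))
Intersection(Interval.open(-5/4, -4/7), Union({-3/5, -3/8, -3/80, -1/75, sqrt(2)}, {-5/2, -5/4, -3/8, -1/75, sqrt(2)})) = {-3/5}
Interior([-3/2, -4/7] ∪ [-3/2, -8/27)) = (-3/2, -8/27)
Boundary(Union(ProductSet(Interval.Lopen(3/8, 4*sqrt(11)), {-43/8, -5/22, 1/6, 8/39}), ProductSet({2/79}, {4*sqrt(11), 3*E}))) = Union(ProductSet({2/79}, {4*sqrt(11), 3*E}), ProductSet(Interval(3/8, 4*sqrt(11)), {-43/8, -5/22, 1/6, 8/39}))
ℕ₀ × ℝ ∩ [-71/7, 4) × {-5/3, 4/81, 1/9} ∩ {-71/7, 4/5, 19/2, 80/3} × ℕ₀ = ∅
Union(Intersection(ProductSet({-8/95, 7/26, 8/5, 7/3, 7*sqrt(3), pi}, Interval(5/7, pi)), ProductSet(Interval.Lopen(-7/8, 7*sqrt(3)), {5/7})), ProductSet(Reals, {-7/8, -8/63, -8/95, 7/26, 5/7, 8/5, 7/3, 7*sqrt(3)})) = ProductSet(Reals, {-7/8, -8/63, -8/95, 7/26, 5/7, 8/5, 7/3, 7*sqrt(3)})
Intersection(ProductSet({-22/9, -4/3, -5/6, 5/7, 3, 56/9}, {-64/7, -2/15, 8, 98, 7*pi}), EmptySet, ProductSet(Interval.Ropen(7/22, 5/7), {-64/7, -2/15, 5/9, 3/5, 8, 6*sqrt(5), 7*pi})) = EmptySet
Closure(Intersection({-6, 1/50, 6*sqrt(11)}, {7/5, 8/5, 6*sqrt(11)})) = {6*sqrt(11)}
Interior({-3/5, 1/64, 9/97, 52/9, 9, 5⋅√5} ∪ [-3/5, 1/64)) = (-3/5, 1/64)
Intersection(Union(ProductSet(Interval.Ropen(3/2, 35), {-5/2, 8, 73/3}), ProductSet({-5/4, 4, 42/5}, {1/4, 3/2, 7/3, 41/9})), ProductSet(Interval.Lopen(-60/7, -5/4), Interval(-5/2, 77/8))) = ProductSet({-5/4}, {1/4, 3/2, 7/3, 41/9})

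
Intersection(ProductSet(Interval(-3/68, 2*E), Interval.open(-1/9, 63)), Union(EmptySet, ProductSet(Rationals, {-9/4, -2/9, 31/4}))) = ProductSet(Intersection(Interval(-3/68, 2*E), Rationals), {31/4})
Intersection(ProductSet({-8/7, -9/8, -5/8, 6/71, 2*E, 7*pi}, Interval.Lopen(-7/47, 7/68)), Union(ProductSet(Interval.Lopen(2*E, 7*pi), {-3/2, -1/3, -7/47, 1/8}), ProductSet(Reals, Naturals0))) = ProductSet({-8/7, -9/8, -5/8, 6/71, 2*E, 7*pi}, Range(0, 1, 1))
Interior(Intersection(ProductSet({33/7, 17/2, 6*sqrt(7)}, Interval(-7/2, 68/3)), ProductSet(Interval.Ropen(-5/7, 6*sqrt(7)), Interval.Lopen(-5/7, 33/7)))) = EmptySet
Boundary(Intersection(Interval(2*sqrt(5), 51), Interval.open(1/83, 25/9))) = EmptySet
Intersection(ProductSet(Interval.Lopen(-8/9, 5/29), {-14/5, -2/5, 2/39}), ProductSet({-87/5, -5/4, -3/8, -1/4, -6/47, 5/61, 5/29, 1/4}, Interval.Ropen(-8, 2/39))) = ProductSet({-3/8, -1/4, -6/47, 5/61, 5/29}, {-14/5, -2/5})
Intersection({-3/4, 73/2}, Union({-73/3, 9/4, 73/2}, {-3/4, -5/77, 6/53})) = {-3/4, 73/2}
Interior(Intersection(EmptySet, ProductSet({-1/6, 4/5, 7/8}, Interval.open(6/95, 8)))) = EmptySet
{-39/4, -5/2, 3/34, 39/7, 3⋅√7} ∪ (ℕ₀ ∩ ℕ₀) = {-39/4, -5/2, 3/34, 39/7, 3⋅√7} ∪ ℕ₀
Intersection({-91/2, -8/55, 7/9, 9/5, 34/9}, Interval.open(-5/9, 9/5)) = {-8/55, 7/9}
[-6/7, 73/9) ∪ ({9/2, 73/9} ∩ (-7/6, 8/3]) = [-6/7, 73/9)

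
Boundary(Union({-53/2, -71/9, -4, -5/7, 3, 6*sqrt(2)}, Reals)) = EmptySet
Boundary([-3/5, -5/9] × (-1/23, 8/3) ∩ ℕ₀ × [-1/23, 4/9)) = ∅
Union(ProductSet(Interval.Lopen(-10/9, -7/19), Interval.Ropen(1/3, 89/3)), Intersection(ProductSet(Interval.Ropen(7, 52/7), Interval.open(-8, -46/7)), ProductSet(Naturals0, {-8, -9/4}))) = ProductSet(Interval.Lopen(-10/9, -7/19), Interval.Ropen(1/3, 89/3))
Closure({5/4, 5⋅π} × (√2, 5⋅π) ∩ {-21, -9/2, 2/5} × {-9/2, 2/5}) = ∅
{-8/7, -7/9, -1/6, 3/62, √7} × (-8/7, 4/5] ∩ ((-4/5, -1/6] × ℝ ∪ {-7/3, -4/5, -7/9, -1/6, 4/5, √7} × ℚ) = ({-7/9, -1/6} × (-8/7, 4/5]) ∪ ({-7/9, -1/6, √7} × (ℚ ∩ (-8/7, 4/5]))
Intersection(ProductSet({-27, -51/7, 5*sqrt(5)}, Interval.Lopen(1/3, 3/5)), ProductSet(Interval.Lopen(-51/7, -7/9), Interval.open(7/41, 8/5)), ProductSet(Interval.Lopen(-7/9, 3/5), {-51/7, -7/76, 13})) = EmptySet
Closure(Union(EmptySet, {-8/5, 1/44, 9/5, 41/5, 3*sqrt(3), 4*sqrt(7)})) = {-8/5, 1/44, 9/5, 41/5, 3*sqrt(3), 4*sqrt(7)}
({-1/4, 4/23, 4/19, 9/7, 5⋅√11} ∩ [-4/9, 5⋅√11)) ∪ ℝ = ℝ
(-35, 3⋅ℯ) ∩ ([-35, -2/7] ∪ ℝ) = (-35, 3⋅ℯ)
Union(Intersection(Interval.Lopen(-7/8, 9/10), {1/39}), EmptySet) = {1/39}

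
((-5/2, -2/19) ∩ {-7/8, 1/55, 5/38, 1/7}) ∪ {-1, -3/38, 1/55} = {-1, -7/8, -3/38, 1/55}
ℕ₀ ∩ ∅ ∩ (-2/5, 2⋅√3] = ∅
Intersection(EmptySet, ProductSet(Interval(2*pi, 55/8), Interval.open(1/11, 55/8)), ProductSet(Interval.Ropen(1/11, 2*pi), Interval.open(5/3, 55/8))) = EmptySet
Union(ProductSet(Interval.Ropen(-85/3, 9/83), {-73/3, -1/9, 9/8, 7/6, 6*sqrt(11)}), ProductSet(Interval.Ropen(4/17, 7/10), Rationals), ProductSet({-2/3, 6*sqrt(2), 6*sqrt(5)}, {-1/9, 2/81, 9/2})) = Union(ProductSet({-2/3, 6*sqrt(2), 6*sqrt(5)}, {-1/9, 2/81, 9/2}), ProductSet(Interval.Ropen(-85/3, 9/83), {-73/3, -1/9, 9/8, 7/6, 6*sqrt(11)}), ProductSet(Interval.Ropen(4/17, 7/10), Rationals))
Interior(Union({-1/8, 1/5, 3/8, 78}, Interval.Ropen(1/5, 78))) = Interval.open(1/5, 78)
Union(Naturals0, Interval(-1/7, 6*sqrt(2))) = Union(Interval(-1/7, 6*sqrt(2)), Naturals0)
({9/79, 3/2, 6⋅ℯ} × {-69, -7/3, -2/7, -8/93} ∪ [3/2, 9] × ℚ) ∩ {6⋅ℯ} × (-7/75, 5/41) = {6⋅ℯ} × {-8/93}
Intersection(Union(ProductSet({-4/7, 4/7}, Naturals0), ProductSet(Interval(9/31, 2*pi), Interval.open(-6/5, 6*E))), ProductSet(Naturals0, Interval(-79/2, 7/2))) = ProductSet(Range(1, 7, 1), Interval.Lopen(-6/5, 7/2))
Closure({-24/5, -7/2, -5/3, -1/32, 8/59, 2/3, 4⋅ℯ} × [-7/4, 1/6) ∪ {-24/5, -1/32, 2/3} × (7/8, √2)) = ({-24/5, -1/32, 2/3} × [7/8, √2]) ∪ ({-24/5, -7/2, -5/3, -1/32, 8/59, 2/3, 4⋅ℯ} × [-7/4, 1/6])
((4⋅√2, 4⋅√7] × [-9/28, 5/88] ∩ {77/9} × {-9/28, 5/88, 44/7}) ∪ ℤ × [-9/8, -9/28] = ({77/9} × {-9/28, 5/88}) ∪ (ℤ × [-9/8, -9/28])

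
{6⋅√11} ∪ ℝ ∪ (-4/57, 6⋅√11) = (-∞, ∞)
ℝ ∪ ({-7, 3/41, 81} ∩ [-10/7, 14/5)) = ℝ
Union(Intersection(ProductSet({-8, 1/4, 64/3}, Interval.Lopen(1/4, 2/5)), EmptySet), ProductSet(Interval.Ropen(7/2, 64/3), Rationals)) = ProductSet(Interval.Ropen(7/2, 64/3), Rationals)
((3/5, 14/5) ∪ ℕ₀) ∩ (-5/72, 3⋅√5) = {0, 1, …, 6} ∪ (3/5, 14/5)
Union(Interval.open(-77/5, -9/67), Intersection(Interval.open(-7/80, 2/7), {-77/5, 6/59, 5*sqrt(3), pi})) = Union({6/59}, Interval.open(-77/5, -9/67))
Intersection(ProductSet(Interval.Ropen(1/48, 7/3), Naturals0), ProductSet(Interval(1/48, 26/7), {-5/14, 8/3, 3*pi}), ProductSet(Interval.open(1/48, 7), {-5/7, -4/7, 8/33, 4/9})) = EmptySet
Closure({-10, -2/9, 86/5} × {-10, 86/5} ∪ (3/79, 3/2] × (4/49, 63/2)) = ({-10, -2/9, 86/5} × {-10, 86/5}) ∪ ({3/79, 3/2} × [4/49, 63/2]) ∪ ([3/79, 3/2] × {4/49, 63/2}) ∪ ((3/79, 3/2] × (4/49, 63/2))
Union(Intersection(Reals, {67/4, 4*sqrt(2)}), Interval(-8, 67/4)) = Interval(-8, 67/4)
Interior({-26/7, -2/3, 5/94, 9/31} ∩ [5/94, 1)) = ∅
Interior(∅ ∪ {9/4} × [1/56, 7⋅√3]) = ∅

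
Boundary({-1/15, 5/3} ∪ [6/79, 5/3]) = {-1/15, 6/79, 5/3}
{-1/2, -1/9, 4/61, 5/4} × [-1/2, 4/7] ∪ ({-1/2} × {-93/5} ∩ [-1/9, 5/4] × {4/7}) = {-1/2, -1/9, 4/61, 5/4} × [-1/2, 4/7]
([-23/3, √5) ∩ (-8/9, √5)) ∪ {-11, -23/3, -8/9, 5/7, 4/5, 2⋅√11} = {-11, -23/3, 2⋅√11} ∪ [-8/9, √5)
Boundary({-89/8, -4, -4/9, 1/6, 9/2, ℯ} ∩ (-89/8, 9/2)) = {-4, -4/9, 1/6, ℯ}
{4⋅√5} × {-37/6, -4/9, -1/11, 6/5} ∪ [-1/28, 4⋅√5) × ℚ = ([-1/28, 4⋅√5) × ℚ) ∪ ({4⋅√5} × {-37/6, -4/9, -1/11, 6/5})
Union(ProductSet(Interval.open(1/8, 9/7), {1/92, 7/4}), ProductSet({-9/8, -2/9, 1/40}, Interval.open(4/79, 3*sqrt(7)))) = Union(ProductSet({-9/8, -2/9, 1/40}, Interval.open(4/79, 3*sqrt(7))), ProductSet(Interval.open(1/8, 9/7), {1/92, 7/4}))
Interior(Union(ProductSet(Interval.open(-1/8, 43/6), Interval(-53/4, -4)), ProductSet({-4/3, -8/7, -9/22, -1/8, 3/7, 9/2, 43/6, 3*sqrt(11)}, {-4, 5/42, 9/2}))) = ProductSet(Interval.open(-1/8, 43/6), Interval.open(-53/4, -4))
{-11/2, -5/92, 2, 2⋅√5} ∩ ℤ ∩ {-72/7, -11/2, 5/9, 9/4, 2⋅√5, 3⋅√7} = ∅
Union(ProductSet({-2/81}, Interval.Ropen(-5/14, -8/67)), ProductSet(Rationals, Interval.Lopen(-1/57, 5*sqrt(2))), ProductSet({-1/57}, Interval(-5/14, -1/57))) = Union(ProductSet({-2/81}, Interval.Ropen(-5/14, -8/67)), ProductSet({-1/57}, Interval(-5/14, -1/57)), ProductSet(Rationals, Interval.Lopen(-1/57, 5*sqrt(2))))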